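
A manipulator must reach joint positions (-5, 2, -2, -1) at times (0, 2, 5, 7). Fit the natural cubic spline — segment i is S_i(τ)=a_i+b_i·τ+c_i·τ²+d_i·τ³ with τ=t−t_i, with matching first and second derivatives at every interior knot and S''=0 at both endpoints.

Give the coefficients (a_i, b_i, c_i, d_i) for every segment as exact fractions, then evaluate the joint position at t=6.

Δ: Δ0=7/2, Δ1=-4/3, Δ2=1/2
row 1: diag=10, rhs=-29; c'=3/10, d'=-29/10
row 2: denom=10−3·3/10=91/10; d'=(11−3·-29/10)/(91/10)=197/91
back: M2=197/91
back: M1=-29/10−3/10·197/91=-323/91
M: M0=0, M1=-323/91, M2=197/91, M3=0
seg 0: a=-5, c=M0/2=0, d=(M1−M0)/(6·2)=-323/1092, b=Δ0−h0·(2M0+M1)/6=2557/546
seg 1: a=2, c=M1/2=-323/182, d=(M2−M1)/(6·3)=20/63, b=Δ1−h1·(2M1+M2)/6=619/546
seg 2: a=-2, c=M2/2=197/182, d=(M3−M2)/(6·2)=-197/1092, b=Δ2−h2·(2M2+M3)/6=-515/546
t_q=6 → seg 2, τ=1; S=-2+-515/546·τ+197/182·τ²+-197/1092·τ³=-743/364

  seg 0: a=-5 b=2557/546 c=0 d=-323/1092
  seg 1: a=2 b=619/546 c=-323/182 d=20/63
  seg 2: a=-2 b=-515/546 c=197/182 d=-197/1092
S(6) = -743/364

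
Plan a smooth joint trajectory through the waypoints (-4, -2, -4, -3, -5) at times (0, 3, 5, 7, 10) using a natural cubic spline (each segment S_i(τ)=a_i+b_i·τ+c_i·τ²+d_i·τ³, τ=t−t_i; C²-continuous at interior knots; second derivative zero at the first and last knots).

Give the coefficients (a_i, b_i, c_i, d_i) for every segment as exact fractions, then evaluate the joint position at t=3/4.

Δ: Δ0=2/3, Δ1=-1, Δ2=1/2, Δ3=-2/3
row 1: diag=10, rhs=-10; c'=1/5, d'=-1
row 2: denom=8−2·1/5=38/5; d'=(9−2·-1)/(38/5)=55/38
row 3: denom=10−2·5/19=180/19; d'=(-7−2·55/38)/(180/19)=-47/45
back: M3=-47/45
back: M2=55/38−5/19·-47/45=31/18
back: M1=-1−1/5·31/18=-121/90
M: M0=0, M1=-121/90, M2=31/18, M3=-47/45, M4=0
seg 0: a=-4, c=M0/2=0, d=(M1−M0)/(6·3)=-121/1620, b=Δ0−h0·(2M0+M1)/6=241/180
seg 1: a=-2, c=M1/2=-121/180, d=(M2−M1)/(6·2)=23/90, b=Δ1−h1·(2M1+M2)/6=-61/90
seg 2: a=-4, c=M2/2=31/36, d=(M3−M2)/(6·2)=-83/360, b=Δ2−h2·(2M2+M3)/6=-3/10
seg 3: a=-3, c=M3/2=-47/90, d=(M4−M3)/(6·3)=47/810, b=Δ3−h3·(2M3+M4)/6=17/45
t_q=3/4 → seg 0, τ=3/4; S=-4+241/180·τ+0·τ²+-121/1620·τ³=-775/256

  seg 0: a=-4 b=241/180 c=0 d=-121/1620
  seg 1: a=-2 b=-61/90 c=-121/180 d=23/90
  seg 2: a=-4 b=-3/10 c=31/36 d=-83/360
  seg 3: a=-3 b=17/45 c=-47/90 d=47/810
S(3/4) = -775/256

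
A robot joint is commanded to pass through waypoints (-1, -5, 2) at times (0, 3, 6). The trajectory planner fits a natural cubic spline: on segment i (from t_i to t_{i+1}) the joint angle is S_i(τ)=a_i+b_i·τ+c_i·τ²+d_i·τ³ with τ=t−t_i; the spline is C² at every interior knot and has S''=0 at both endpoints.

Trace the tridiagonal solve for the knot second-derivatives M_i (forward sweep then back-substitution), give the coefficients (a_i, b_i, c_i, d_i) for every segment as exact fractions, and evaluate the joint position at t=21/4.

Δ: Δ0=-4/3, Δ1=7/3
row 1: diag=12, rhs=22; c'=1/4, d'=11/6
back: M1=11/6
M: M0=0, M1=11/6, M2=0
seg 0: a=-1, c=M0/2=0, d=(M1−M0)/(6·3)=11/108, b=Δ0−h0·(2M0+M1)/6=-9/4
seg 1: a=-5, c=M1/2=11/12, d=(M2−M1)/(6·3)=-11/108, b=Δ1−h1·(2M1+M2)/6=1/2
t_q=21/4 → seg 1, τ=9/4; S=-5+1/2·τ+11/12·τ²+-11/108·τ³=-101/256

  seg 0: a=-1 b=-9/4 c=0 d=11/108
  seg 1: a=-5 b=1/2 c=11/12 d=-11/108
S(21/4) = -101/256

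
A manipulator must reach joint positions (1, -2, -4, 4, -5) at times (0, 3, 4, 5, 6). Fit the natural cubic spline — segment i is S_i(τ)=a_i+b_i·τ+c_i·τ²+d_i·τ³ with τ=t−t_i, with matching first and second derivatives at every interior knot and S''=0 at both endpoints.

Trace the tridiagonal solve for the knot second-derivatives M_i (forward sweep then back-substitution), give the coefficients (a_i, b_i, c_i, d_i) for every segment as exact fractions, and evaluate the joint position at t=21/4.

Δ: Δ0=-1, Δ1=-2, Δ2=8, Δ3=-9
row 1: diag=8, rhs=-6; c'=1/8, d'=-3/4
row 2: denom=4−1·1/8=31/8; d'=(60−1·-3/4)/(31/8)=486/31
row 3: denom=4−1·8/31=116/31; d'=(-102−1·486/31)/(116/31)=-912/29
back: M3=-912/29
back: M2=486/31−8/31·-912/29=690/29
back: M1=-3/4−1/8·690/29=-108/29
M: M0=0, M1=-108/29, M2=690/29, M3=-912/29, M4=0
seg 0: a=1, c=M0/2=0, d=(M1−M0)/(6·3)=-6/29, b=Δ0−h0·(2M0+M1)/6=25/29
seg 1: a=-2, c=M1/2=-54/29, d=(M2−M1)/(6·1)=133/29, b=Δ1−h1·(2M1+M2)/6=-137/29
seg 2: a=-4, c=M2/2=345/29, d=(M3−M2)/(6·1)=-267/29, b=Δ2−h2·(2M2+M3)/6=154/29
seg 3: a=4, c=M3/2=-456/29, d=(M4−M3)/(6·1)=152/29, b=Δ3−h3·(2M3+M4)/6=43/29
t_q=21/4 → seg 3, τ=1/4; S=4+43/29·τ+-456/29·τ²+152/29·τ³=805/232

  seg 0: a=1 b=25/29 c=0 d=-6/29
  seg 1: a=-2 b=-137/29 c=-54/29 d=133/29
  seg 2: a=-4 b=154/29 c=345/29 d=-267/29
  seg 3: a=4 b=43/29 c=-456/29 d=152/29
S(21/4) = 805/232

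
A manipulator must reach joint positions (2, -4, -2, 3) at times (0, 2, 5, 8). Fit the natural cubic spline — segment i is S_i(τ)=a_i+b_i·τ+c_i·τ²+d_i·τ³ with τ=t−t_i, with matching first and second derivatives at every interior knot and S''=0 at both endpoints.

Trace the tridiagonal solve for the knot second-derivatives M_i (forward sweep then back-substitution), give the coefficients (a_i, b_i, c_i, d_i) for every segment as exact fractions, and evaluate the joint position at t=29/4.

  seg 0: a=2 b=-415/111 c=0 d=41/222
  seg 1: a=-4 b=-169/111 c=41/37 d=-14/111
  seg 2: a=-2 b=191/111 c=-1/37 d=1/333
S(29/4) = 4189/2368

Δ: Δ0=-3, Δ1=2/3, Δ2=5/3
row 1: diag=10, rhs=22; c'=3/10, d'=11/5
row 2: denom=12−3·3/10=111/10; d'=(6−3·11/5)/(111/10)=-2/37
back: M2=-2/37
back: M1=11/5−3/10·-2/37=82/37
M: M0=0, M1=82/37, M2=-2/37, M3=0
seg 0: a=2, c=M0/2=0, d=(M1−M0)/(6·2)=41/222, b=Δ0−h0·(2M0+M1)/6=-415/111
seg 1: a=-4, c=M1/2=41/37, d=(M2−M1)/(6·3)=-14/111, b=Δ1−h1·(2M1+M2)/6=-169/111
seg 2: a=-2, c=M2/2=-1/37, d=(M3−M2)/(6·3)=1/333, b=Δ2−h2·(2M2+M3)/6=191/111
t_q=29/4 → seg 2, τ=9/4; S=-2+191/111·τ+-1/37·τ²+1/333·τ³=4189/2368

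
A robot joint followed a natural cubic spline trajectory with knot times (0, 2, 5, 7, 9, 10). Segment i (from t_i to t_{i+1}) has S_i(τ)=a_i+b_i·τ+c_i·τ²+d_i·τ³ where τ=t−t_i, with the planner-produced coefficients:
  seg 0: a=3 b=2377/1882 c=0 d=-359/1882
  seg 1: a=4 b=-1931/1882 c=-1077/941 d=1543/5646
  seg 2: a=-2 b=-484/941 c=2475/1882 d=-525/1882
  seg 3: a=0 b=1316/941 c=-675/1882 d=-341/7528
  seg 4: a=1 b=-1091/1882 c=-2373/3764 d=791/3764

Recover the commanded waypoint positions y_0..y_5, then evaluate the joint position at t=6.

y_0 = S_0(0) = a_0 = 3
y_1 = S_1(0) = a_1 = 4
y_2 = S_2(0) = a_2 = -2
y_3 = S_3(0) = a_3 = 0
y_4 = S_4(0) = a_4 = 1
y_5 = S_4(1) = 0
t_q=6 is in segment 2 (τ=1); S_2(τ)=-1391/941

y_0=3 y_1=4 y_2=-2 y_3=0 y_4=1 y_5=0
S(6) = -1391/941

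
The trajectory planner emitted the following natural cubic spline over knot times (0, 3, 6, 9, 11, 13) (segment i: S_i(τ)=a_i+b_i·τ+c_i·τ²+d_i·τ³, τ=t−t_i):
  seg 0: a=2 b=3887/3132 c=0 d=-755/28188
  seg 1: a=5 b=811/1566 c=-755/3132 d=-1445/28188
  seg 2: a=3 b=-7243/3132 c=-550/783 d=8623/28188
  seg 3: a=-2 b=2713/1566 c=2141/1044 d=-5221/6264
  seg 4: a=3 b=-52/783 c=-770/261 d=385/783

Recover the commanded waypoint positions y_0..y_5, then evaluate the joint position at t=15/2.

y_0=2 y_1=5 y_2=3 y_3=-2 y_4=3 y_5=-5
S(15/2) = -2831/2784

y_0 = S_0(0) = a_0 = 2
y_1 = S_1(0) = a_1 = 5
y_2 = S_2(0) = a_2 = 3
y_3 = S_3(0) = a_3 = -2
y_4 = S_4(0) = a_4 = 3
y_5 = S_4(2) = -5
t_q=15/2 is in segment 2 (τ=3/2); S_2(τ)=-2831/2784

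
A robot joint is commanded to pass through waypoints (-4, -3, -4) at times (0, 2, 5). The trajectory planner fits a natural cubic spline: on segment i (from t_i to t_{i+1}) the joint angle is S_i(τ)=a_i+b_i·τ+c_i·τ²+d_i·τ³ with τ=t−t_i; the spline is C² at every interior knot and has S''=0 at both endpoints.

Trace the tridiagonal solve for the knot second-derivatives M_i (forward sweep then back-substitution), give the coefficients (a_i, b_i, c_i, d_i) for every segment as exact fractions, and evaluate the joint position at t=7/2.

  seg 0: a=-4 b=2/3 c=0 d=-1/24
  seg 1: a=-3 b=1/6 c=-1/4 d=1/36
S(7/2) = -103/32

Δ: Δ0=1/2, Δ1=-1/3
row 1: diag=10, rhs=-5; c'=3/10, d'=-1/2
back: M1=-1/2
M: M0=0, M1=-1/2, M2=0
seg 0: a=-4, c=M0/2=0, d=(M1−M0)/(6·2)=-1/24, b=Δ0−h0·(2M0+M1)/6=2/3
seg 1: a=-3, c=M1/2=-1/4, d=(M2−M1)/(6·3)=1/36, b=Δ1−h1·(2M1+M2)/6=1/6
t_q=7/2 → seg 1, τ=3/2; S=-3+1/6·τ+-1/4·τ²+1/36·τ³=-103/32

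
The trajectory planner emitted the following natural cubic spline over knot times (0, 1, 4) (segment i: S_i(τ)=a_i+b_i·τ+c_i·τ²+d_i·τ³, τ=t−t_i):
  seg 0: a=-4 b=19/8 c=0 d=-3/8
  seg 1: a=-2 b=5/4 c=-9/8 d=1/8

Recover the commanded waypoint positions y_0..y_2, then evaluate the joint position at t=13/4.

y_0=-4 y_1=-2 y_2=-5
S(13/4) = -1771/512

y_0 = S_0(0) = a_0 = -4
y_1 = S_1(0) = a_1 = -2
y_2 = S_1(3) = -5
t_q=13/4 is in segment 1 (τ=9/4); S_1(τ)=-1771/512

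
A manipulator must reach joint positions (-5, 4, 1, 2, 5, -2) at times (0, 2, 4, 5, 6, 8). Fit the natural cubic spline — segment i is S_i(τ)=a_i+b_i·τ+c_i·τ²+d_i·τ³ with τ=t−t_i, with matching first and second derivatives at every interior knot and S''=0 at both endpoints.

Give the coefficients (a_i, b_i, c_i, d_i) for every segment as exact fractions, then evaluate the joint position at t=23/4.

Δ: Δ0=9/2, Δ1=-3/2, Δ2=1, Δ3=3, Δ4=-7/2
row 1: diag=8, rhs=-36; c'=1/4, d'=-9/2
row 2: denom=6−2·1/4=11/2; d'=(15−2·-9/2)/(11/2)=48/11
row 3: denom=4−1·2/11=42/11; d'=(12−1·48/11)/(42/11)=2
row 4: denom=6−1·11/42=241/42; d'=(-39−1·2)/(241/42)=-1722/241
back: M4=-1722/241
back: M3=2−11/42·-1722/241=933/241
back: M2=48/11−2/11·933/241=882/241
back: M1=-9/2−1/4·882/241=-1305/241
M: M0=0, M1=-1305/241, M2=882/241, M3=933/241, M4=-1722/241, M5=0
seg 0: a=-5, c=M0/2=0, d=(M1−M0)/(6·2)=-435/964, b=Δ0−h0·(2M0+M1)/6=3039/482
seg 1: a=4, c=M1/2=-1305/482, d=(M2−M1)/(6·2)=729/964, b=Δ1−h1·(2M1+M2)/6=429/482
seg 2: a=1, c=M2/2=441/241, d=(M3−M2)/(6·1)=17/482, b=Δ2−h2·(2M2+M3)/6=-417/482
seg 3: a=2, c=M3/2=933/482, d=(M4−M3)/(6·1)=-885/482, b=Δ3−h3·(2M3+M4)/6=699/241
seg 4: a=5, c=M4/2=-861/241, d=(M5−M4)/(6·2)=287/482, b=Δ4−h4·(2M4+M5)/6=609/482
t_q=23/4 → seg 3, τ=3/4; S=2+699/241·τ+933/482·τ²+-885/482·τ³=138493/30848

  seg 0: a=-5 b=3039/482 c=0 d=-435/964
  seg 1: a=4 b=429/482 c=-1305/482 d=729/964
  seg 2: a=1 b=-417/482 c=441/241 d=17/482
  seg 3: a=2 b=699/241 c=933/482 d=-885/482
  seg 4: a=5 b=609/482 c=-861/241 d=287/482
S(23/4) = 138493/30848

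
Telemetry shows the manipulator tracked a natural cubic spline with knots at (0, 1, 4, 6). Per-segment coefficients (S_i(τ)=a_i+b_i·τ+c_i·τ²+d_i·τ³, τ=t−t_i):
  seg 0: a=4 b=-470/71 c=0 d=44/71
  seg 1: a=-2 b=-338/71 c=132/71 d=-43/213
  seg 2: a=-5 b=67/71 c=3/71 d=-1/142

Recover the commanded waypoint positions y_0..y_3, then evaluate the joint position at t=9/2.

y_0=4 y_1=-2 y_2=-5 y_3=-3
S(9/2) = -5133/1136

y_0 = S_0(0) = a_0 = 4
y_1 = S_1(0) = a_1 = -2
y_2 = S_2(0) = a_2 = -5
y_3 = S_2(2) = -3
t_q=9/2 is in segment 2 (τ=1/2); S_2(τ)=-5133/1136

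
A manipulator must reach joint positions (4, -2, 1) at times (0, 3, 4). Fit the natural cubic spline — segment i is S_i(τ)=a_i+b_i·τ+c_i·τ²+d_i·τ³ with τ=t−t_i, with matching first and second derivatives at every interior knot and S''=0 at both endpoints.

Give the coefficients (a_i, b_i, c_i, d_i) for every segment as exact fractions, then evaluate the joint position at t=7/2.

Δ: Δ0=-2, Δ1=3
row 1: diag=8, rhs=30; c'=1/8, d'=15/4
back: M1=15/4
M: M0=0, M1=15/4, M2=0
seg 0: a=4, c=M0/2=0, d=(M1−M0)/(6·3)=5/24, b=Δ0−h0·(2M0+M1)/6=-31/8
seg 1: a=-2, c=M1/2=15/8, d=(M2−M1)/(6·1)=-5/8, b=Δ1−h1·(2M1+M2)/6=7/4
t_q=7/2 → seg 1, τ=1/2; S=-2+7/4·τ+15/8·τ²+-5/8·τ³=-47/64

  seg 0: a=4 b=-31/8 c=0 d=5/24
  seg 1: a=-2 b=7/4 c=15/8 d=-5/8
S(7/2) = -47/64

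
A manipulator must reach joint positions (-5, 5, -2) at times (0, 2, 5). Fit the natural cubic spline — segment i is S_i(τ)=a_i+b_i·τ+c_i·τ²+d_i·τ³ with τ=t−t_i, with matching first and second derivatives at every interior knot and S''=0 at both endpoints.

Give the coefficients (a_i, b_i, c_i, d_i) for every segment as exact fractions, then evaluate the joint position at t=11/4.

  seg 0: a=-5 b=97/15 c=0 d=-11/30
  seg 1: a=5 b=31/15 c=-11/5 d=11/45
S(11/4) = 1733/320

Δ: Δ0=5, Δ1=-7/3
row 1: diag=10, rhs=-44; c'=3/10, d'=-22/5
back: M1=-22/5
M: M0=0, M1=-22/5, M2=0
seg 0: a=-5, c=M0/2=0, d=(M1−M0)/(6·2)=-11/30, b=Δ0−h0·(2M0+M1)/6=97/15
seg 1: a=5, c=M1/2=-11/5, d=(M2−M1)/(6·3)=11/45, b=Δ1−h1·(2M1+M2)/6=31/15
t_q=11/4 → seg 1, τ=3/4; S=5+31/15·τ+-11/5·τ²+11/45·τ³=1733/320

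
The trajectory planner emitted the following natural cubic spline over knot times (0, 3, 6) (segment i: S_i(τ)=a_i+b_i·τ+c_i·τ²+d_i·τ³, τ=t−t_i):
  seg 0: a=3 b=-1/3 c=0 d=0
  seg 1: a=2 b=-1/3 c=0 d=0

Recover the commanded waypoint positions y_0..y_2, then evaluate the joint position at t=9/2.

y_0=3 y_1=2 y_2=1
S(9/2) = 3/2

y_0 = S_0(0) = a_0 = 3
y_1 = S_1(0) = a_1 = 2
y_2 = S_1(3) = 1
t_q=9/2 is in segment 1 (τ=3/2); S_1(τ)=3/2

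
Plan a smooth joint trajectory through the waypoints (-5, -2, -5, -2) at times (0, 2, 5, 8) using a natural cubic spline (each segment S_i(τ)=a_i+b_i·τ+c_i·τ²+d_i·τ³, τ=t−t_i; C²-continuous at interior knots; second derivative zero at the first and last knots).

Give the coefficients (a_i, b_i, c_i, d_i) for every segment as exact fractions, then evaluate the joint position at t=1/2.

Δ: Δ0=3/2, Δ1=-1, Δ2=1
row 1: diag=10, rhs=-15; c'=3/10, d'=-3/2
row 2: denom=12−3·3/10=111/10; d'=(12−3·-3/2)/(111/10)=55/37
back: M2=55/37
back: M1=-3/2−3/10·55/37=-72/37
M: M0=0, M1=-72/37, M2=55/37, M3=0
seg 0: a=-5, c=M0/2=0, d=(M1−M0)/(6·2)=-6/37, b=Δ0−h0·(2M0+M1)/6=159/74
seg 1: a=-2, c=M1/2=-36/37, d=(M2−M1)/(6·3)=127/666, b=Δ1−h1·(2M1+M2)/6=15/74
seg 2: a=-5, c=M2/2=55/74, d=(M3−M2)/(6·3)=-55/666, b=Δ2−h2·(2M2+M3)/6=-18/37
t_q=1/2 → seg 0, τ=1/2; S=-5+159/74·τ+0·τ²+-6/37·τ³=-146/37

  seg 0: a=-5 b=159/74 c=0 d=-6/37
  seg 1: a=-2 b=15/74 c=-36/37 d=127/666
  seg 2: a=-5 b=-18/37 c=55/74 d=-55/666
S(1/2) = -146/37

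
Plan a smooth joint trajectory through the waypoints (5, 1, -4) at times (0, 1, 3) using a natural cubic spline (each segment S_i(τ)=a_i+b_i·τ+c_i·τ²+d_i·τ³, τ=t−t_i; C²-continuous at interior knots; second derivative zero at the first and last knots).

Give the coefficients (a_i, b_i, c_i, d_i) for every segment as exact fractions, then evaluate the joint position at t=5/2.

  seg 0: a=5 b=-17/4 c=0 d=1/4
  seg 1: a=1 b=-7/2 c=3/4 d=-1/8
S(5/2) = -191/64

Δ: Δ0=-4, Δ1=-5/2
row 1: diag=6, rhs=9; c'=1/3, d'=3/2
back: M1=3/2
M: M0=0, M1=3/2, M2=0
seg 0: a=5, c=M0/2=0, d=(M1−M0)/(6·1)=1/4, b=Δ0−h0·(2M0+M1)/6=-17/4
seg 1: a=1, c=M1/2=3/4, d=(M2−M1)/(6·2)=-1/8, b=Δ1−h1·(2M1+M2)/6=-7/2
t_q=5/2 → seg 1, τ=3/2; S=1+-7/2·τ+3/4·τ²+-1/8·τ³=-191/64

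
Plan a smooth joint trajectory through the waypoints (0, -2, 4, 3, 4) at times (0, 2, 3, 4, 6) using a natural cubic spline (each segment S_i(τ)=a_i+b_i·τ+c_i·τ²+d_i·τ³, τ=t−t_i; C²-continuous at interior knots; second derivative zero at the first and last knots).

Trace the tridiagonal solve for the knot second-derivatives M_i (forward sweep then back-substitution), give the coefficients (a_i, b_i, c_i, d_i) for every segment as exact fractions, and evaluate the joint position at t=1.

Δ: Δ0=-1, Δ1=6, Δ2=-1, Δ3=1/2
row 1: diag=6, rhs=42; c'=1/6, d'=7
row 2: denom=4−1·1/6=23/6; d'=(-42−1·7)/(23/6)=-294/23
row 3: denom=6−1·6/23=132/23; d'=(9−1·-294/23)/(132/23)=167/44
back: M3=167/44
back: M2=-294/23−6/23·167/44=-303/22
back: M1=7−1/6·-303/22=409/44
M: M0=0, M1=409/44, M2=-303/22, M3=167/44, M4=0
seg 0: a=0, c=M0/2=0, d=(M1−M0)/(6·2)=409/528, b=Δ0−h0·(2M0+M1)/6=-541/132
seg 1: a=-2, c=M1/2=409/88, d=(M2−M1)/(6·1)=-1015/264, b=Δ1−h1·(2M1+M2)/6=343/66
seg 2: a=4, c=M2/2=-303/44, d=(M3−M2)/(6·1)=773/264, b=Δ2−h2·(2M2+M3)/6=71/24
seg 3: a=3, c=M3/2=167/88, d=(M4−M3)/(6·2)=-167/528, b=Δ3−h3·(2M3+M4)/6=-67/33
t_q=1 → seg 0, τ=1; S=0+-541/132·τ+0·τ²+409/528·τ³=-585/176

  seg 0: a=0 b=-541/132 c=0 d=409/528
  seg 1: a=-2 b=343/66 c=409/88 d=-1015/264
  seg 2: a=4 b=71/24 c=-303/44 d=773/264
  seg 3: a=3 b=-67/33 c=167/88 d=-167/528
S(1) = -585/176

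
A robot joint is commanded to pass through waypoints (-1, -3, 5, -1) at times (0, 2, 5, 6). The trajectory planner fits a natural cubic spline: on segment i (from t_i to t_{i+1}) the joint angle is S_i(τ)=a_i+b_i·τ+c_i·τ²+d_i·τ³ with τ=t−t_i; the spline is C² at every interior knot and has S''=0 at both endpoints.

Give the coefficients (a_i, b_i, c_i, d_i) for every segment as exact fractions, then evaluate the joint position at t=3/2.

  seg 0: a=-1 b=-545/213 c=0 d=83/213
  seg 1: a=-3 b=451/213 c=166/71 d=-51/71
  seg 2: a=5 b=-692/213 c=-293/71 d=293/213
S(3/2) = -2001/568

Δ: Δ0=-1, Δ1=8/3, Δ2=-6
row 1: diag=10, rhs=22; c'=3/10, d'=11/5
row 2: denom=8−3·3/10=71/10; d'=(-52−3·11/5)/(71/10)=-586/71
back: M2=-586/71
back: M1=11/5−3/10·-586/71=332/71
M: M0=0, M1=332/71, M2=-586/71, M3=0
seg 0: a=-1, c=M0/2=0, d=(M1−M0)/(6·2)=83/213, b=Δ0−h0·(2M0+M1)/6=-545/213
seg 1: a=-3, c=M1/2=166/71, d=(M2−M1)/(6·3)=-51/71, b=Δ1−h1·(2M1+M2)/6=451/213
seg 2: a=5, c=M2/2=-293/71, d=(M3−M2)/(6·1)=293/213, b=Δ2−h2·(2M2+M3)/6=-692/213
t_q=3/2 → seg 0, τ=3/2; S=-1+-545/213·τ+0·τ²+83/213·τ³=-2001/568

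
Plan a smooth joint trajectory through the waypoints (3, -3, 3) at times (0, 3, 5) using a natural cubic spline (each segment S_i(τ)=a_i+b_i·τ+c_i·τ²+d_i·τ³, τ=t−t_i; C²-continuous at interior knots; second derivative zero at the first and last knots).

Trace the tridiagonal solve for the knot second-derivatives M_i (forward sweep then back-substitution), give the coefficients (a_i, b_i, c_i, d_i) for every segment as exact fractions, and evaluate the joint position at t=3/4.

  seg 0: a=3 b=-7/2 c=0 d=1/6
  seg 1: a=-3 b=1 c=3/2 d=-1/4
S(3/4) = 57/128

Δ: Δ0=-2, Δ1=3
row 1: diag=10, rhs=30; c'=1/5, d'=3
back: M1=3
M: M0=0, M1=3, M2=0
seg 0: a=3, c=M0/2=0, d=(M1−M0)/(6·3)=1/6, b=Δ0−h0·(2M0+M1)/6=-7/2
seg 1: a=-3, c=M1/2=3/2, d=(M2−M1)/(6·2)=-1/4, b=Δ1−h1·(2M1+M2)/6=1
t_q=3/4 → seg 0, τ=3/4; S=3+-7/2·τ+0·τ²+1/6·τ³=57/128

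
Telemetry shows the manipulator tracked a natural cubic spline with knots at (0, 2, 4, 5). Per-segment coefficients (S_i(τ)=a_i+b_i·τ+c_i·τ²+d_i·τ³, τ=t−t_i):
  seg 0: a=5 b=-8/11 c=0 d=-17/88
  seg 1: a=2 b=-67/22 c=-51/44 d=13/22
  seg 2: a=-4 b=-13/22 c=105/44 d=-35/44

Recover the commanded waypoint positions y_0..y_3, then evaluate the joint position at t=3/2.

y_0 = S_0(0) = a_0 = 5
y_1 = S_1(0) = a_1 = 2
y_2 = S_2(0) = a_2 = -4
y_3 = S_2(1) = -3
t_q=3/2 is in segment 0 (τ=3/2); S_0(τ)=2293/704

y_0=5 y_1=2 y_2=-4 y_3=-3
S(3/2) = 2293/704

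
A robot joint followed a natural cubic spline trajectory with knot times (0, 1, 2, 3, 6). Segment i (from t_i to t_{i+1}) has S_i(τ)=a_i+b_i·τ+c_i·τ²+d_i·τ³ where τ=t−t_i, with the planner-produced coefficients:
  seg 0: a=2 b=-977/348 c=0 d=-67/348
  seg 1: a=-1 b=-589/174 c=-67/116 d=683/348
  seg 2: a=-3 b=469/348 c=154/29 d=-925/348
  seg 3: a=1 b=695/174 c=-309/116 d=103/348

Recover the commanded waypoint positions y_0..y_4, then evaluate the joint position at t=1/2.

y_0=2 y_1=-1 y_2=-3 y_3=1 y_4=-3
S(1/2) = 531/928

y_0 = S_0(0) = a_0 = 2
y_1 = S_1(0) = a_1 = -1
y_2 = S_2(0) = a_2 = -3
y_3 = S_3(0) = a_3 = 1
y_4 = S_3(3) = -3
t_q=1/2 is in segment 0 (τ=1/2); S_0(τ)=531/928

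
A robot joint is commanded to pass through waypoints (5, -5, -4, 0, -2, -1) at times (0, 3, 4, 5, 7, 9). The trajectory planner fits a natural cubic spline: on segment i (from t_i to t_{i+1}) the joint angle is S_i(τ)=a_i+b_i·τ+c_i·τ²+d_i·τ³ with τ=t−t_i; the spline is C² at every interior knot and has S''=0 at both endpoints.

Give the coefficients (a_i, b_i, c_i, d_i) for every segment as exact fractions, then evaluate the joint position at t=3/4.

Δ: Δ0=-10/3, Δ1=1, Δ2=4, Δ3=-1, Δ4=1/2
row 1: diag=8, rhs=26; c'=1/8, d'=13/4
row 2: denom=4−1·1/8=31/8; d'=(18−1·13/4)/(31/8)=118/31
row 3: denom=6−1·8/31=178/31; d'=(-30−1·118/31)/(178/31)=-524/89
row 4: denom=8−2·31/89=650/89; d'=(9−2·-524/89)/(650/89)=1849/650
back: M4=1849/650
back: M3=-524/89−31/89·1849/650=-4471/650
back: M2=118/31−8/31·-4471/650=1814/325
back: M1=13/4−1/8·1814/325=1659/650
M: M0=0, M1=1659/650, M2=1814/325, M3=-4471/650, M4=1849/650, M5=0
seg 0: a=5, c=M0/2=0, d=(M1−M0)/(6·3)=553/3900, b=Δ0−h0·(2M0+M1)/6=-17977/3900
seg 1: a=-5, c=M1/2=1659/1300, d=(M2−M1)/(6·1)=1969/3900, b=Δ1−h1·(2M1+M2)/6=-1523/1950
seg 2: a=-4, c=M2/2=907/325, d=(M3−M2)/(6·1)=-623/300, b=Δ2−h2·(2M2+M3)/6=2563/780
seg 3: a=0, c=M3/2=-4471/1300, d=(M4−M3)/(6·2)=158/195, b=Δ3−h3·(2M3+M4)/6=5143/1950
seg 4: a=-2, c=M4/2=1849/1300, d=(M5−M4)/(6·2)=-1849/7800, b=Δ4−h4·(2M4+M5)/6=-2723/1950
t_q=3/4 → seg 0, τ=3/4; S=5+-17977/3900·τ+0·τ²+553/3900·τ³=26669/16640

  seg 0: a=5 b=-17977/3900 c=0 d=553/3900
  seg 1: a=-5 b=-1523/1950 c=1659/1300 d=1969/3900
  seg 2: a=-4 b=2563/780 c=907/325 d=-623/300
  seg 3: a=0 b=5143/1950 c=-4471/1300 d=158/195
  seg 4: a=-2 b=-2723/1950 c=1849/1300 d=-1849/7800
S(3/4) = 26669/16640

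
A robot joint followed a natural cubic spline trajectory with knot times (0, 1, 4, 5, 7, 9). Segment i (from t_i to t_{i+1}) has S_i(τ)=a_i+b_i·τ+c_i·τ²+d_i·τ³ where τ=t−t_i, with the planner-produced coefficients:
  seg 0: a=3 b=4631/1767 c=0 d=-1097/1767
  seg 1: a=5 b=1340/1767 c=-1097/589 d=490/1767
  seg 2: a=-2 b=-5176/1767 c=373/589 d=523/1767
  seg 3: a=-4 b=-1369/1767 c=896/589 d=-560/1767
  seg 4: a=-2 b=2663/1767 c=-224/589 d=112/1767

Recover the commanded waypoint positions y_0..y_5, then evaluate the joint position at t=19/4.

y_0=3 y_1=5 y_2=-2 y_3=-4 y_4=-2 y_5=0
S(19/4) = -140073/37696

y_0 = S_0(0) = a_0 = 3
y_1 = S_1(0) = a_1 = 5
y_2 = S_2(0) = a_2 = -2
y_3 = S_3(0) = a_3 = -4
y_4 = S_4(0) = a_4 = -2
y_5 = S_4(2) = 0
t_q=19/4 is in segment 2 (τ=3/4); S_2(τ)=-140073/37696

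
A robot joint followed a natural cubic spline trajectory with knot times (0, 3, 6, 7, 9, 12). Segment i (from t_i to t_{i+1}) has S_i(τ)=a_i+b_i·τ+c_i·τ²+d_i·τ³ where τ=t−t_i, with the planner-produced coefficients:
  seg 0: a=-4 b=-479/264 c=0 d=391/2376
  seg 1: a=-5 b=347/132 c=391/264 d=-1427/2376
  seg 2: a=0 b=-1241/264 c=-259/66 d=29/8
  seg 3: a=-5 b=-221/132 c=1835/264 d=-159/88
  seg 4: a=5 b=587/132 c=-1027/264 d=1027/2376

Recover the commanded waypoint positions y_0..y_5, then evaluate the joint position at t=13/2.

y_0=-4 y_1=-5 y_2=0 y_3=-5 y_4=5 y_5=-5
S(13/2) = -6079/2112

y_0 = S_0(0) = a_0 = -4
y_1 = S_1(0) = a_1 = -5
y_2 = S_2(0) = a_2 = 0
y_3 = S_3(0) = a_3 = -5
y_4 = S_4(0) = a_4 = 5
y_5 = S_4(3) = -5
t_q=13/2 is in segment 2 (τ=1/2); S_2(τ)=-6079/2112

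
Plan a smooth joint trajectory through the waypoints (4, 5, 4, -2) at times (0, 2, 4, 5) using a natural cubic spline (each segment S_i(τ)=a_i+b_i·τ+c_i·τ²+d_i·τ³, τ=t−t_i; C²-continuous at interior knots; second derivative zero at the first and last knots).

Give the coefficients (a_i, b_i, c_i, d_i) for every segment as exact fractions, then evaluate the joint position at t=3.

  seg 0: a=4 b=3/11 c=0 d=5/88
  seg 1: a=5 b=21/22 c=15/44 d=-47/88
  seg 2: a=4 b=-45/11 c=-63/22 d=21/22
S(3) = 507/88

Δ: Δ0=1/2, Δ1=-1/2, Δ2=-6
row 1: diag=8, rhs=-6; c'=1/4, d'=-3/4
row 2: denom=6−2·1/4=11/2; d'=(-33−2·-3/4)/(11/2)=-63/11
back: M2=-63/11
back: M1=-3/4−1/4·-63/11=15/22
M: M0=0, M1=15/22, M2=-63/11, M3=0
seg 0: a=4, c=M0/2=0, d=(M1−M0)/(6·2)=5/88, b=Δ0−h0·(2M0+M1)/6=3/11
seg 1: a=5, c=M1/2=15/44, d=(M2−M1)/(6·2)=-47/88, b=Δ1−h1·(2M1+M2)/6=21/22
seg 2: a=4, c=M2/2=-63/22, d=(M3−M2)/(6·1)=21/22, b=Δ2−h2·(2M2+M3)/6=-45/11
t_q=3 → seg 1, τ=1; S=5+21/22·τ+15/44·τ²+-47/88·τ³=507/88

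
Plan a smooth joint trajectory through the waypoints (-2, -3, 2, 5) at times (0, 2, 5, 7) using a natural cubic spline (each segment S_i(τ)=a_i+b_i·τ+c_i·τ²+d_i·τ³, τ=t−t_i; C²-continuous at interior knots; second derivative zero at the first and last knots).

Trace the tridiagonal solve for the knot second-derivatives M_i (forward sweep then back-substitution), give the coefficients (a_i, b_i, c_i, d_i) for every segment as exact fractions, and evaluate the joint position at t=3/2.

Δ: Δ0=-1/2, Δ1=5/3, Δ2=3/2
row 1: diag=10, rhs=13; c'=3/10, d'=13/10
row 2: denom=10−3·3/10=91/10; d'=(-1−3·13/10)/(91/10)=-7/13
back: M2=-7/13
back: M1=13/10−3/10·-7/13=19/13
M: M0=0, M1=19/13, M2=-7/13, M3=0
seg 0: a=-2, c=M0/2=0, d=(M1−M0)/(6·2)=19/156, b=Δ0−h0·(2M0+M1)/6=-77/78
seg 1: a=-3, c=M1/2=19/26, d=(M2−M1)/(6·3)=-1/9, b=Δ1−h1·(2M1+M2)/6=37/78
seg 2: a=2, c=M2/2=-7/26, d=(M3−M2)/(6·2)=7/156, b=Δ2−h2·(2M2+M3)/6=145/78
t_q=3/2 → seg 0, τ=3/2; S=-2+-77/78·τ+0·τ²+19/156·τ³=-1277/416

  seg 0: a=-2 b=-77/78 c=0 d=19/156
  seg 1: a=-3 b=37/78 c=19/26 d=-1/9
  seg 2: a=2 b=145/78 c=-7/26 d=7/156
S(3/2) = -1277/416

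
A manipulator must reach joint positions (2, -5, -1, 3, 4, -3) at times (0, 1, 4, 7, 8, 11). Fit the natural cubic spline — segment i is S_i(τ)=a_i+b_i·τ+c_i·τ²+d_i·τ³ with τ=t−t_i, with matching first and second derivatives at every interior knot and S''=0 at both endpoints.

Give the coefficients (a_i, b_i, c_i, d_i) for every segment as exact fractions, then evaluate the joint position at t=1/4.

  seg 0: a=2 b=-4449/545 c=0 d=634/545
  seg 1: a=-5 b=-2547/545 c=1902/545 d=-7297/14715
  seg 2: a=-1 b=1568/545 c=-1591/1635 d=2249/14715
  seg 3: a=3 b=127/109 c=658/1635 d=-928/1635
  seg 4: a=4 b=437/1635 c=-2126/1635 d=2126/14715
S(1/4) = -79/3488

Δ: Δ0=-7, Δ1=4/3, Δ2=4/3, Δ3=1, Δ4=-7/3
row 1: diag=8, rhs=50; c'=3/8, d'=25/4
row 2: denom=12−3·3/8=87/8; d'=(0−3·25/4)/(87/8)=-50/29
row 3: denom=8−3·8/29=208/29; d'=(-2−3·-50/29)/(208/29)=23/52
row 4: denom=8−1·29/208=1635/208; d'=(-20−1·23/52)/(1635/208)=-4252/1635
back: M4=-4252/1635
back: M3=23/52−29/208·-4252/1635=1316/1635
back: M2=-50/29−8/29·1316/1635=-3182/1635
back: M1=25/4−3/8·-3182/1635=3804/545
M: M0=0, M1=3804/545, M2=-3182/1635, M3=1316/1635, M4=-4252/1635, M5=0
seg 0: a=2, c=M0/2=0, d=(M1−M0)/(6·1)=634/545, b=Δ0−h0·(2M0+M1)/6=-4449/545
seg 1: a=-5, c=M1/2=1902/545, d=(M2−M1)/(6·3)=-7297/14715, b=Δ1−h1·(2M1+M2)/6=-2547/545
seg 2: a=-1, c=M2/2=-1591/1635, d=(M3−M2)/(6·3)=2249/14715, b=Δ2−h2·(2M2+M3)/6=1568/545
seg 3: a=3, c=M3/2=658/1635, d=(M4−M3)/(6·1)=-928/1635, b=Δ3−h3·(2M3+M4)/6=127/109
seg 4: a=4, c=M4/2=-2126/1635, d=(M5−M4)/(6·3)=2126/14715, b=Δ4−h4·(2M4+M5)/6=437/1635
t_q=1/4 → seg 0, τ=1/4; S=2+-4449/545·τ+0·τ²+634/545·τ³=-79/3488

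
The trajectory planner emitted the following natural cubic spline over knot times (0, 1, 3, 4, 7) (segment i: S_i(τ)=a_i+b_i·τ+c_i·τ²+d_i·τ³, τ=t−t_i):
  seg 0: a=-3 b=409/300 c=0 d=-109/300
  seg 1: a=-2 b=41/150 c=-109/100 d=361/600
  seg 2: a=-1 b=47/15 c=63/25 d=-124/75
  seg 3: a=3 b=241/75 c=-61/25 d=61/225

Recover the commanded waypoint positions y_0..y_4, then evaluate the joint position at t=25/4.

y_0=-3 y_1=-2 y_2=-1 y_3=3 y_4=-2
S(25/4) = 309/320

y_0 = S_0(0) = a_0 = -3
y_1 = S_1(0) = a_1 = -2
y_2 = S_2(0) = a_2 = -1
y_3 = S_3(0) = a_3 = 3
y_4 = S_3(3) = -2
t_q=25/4 is in segment 3 (τ=9/4); S_3(τ)=309/320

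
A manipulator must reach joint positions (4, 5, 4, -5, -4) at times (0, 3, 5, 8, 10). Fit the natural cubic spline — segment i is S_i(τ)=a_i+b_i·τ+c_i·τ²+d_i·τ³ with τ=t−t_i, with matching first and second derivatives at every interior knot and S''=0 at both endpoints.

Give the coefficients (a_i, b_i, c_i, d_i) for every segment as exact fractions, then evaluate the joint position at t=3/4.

  seg 0: a=4 b=7/20 c=0 d=-1/540
  seg 1: a=5 b=3/10 c=-1/60 d=-23/120
  seg 2: a=4 b=-31/15 c=-7/6 d=77/270
  seg 3: a=-5 b=-41/30 c=7/5 d=-7/30
S(3/4) = 1091/256

Δ: Δ0=1/3, Δ1=-1/2, Δ2=-3, Δ3=1/2
row 1: diag=10, rhs=-5; c'=1/5, d'=-1/2
row 2: denom=10−2·1/5=48/5; d'=(-15−2·-1/2)/(48/5)=-35/24
row 3: denom=10−3·5/16=145/16; d'=(21−3·-35/24)/(145/16)=14/5
back: M3=14/5
back: M2=-35/24−5/16·14/5=-7/3
back: M1=-1/2−1/5·-7/3=-1/30
M: M0=0, M1=-1/30, M2=-7/3, M3=14/5, M4=0
seg 0: a=4, c=M0/2=0, d=(M1−M0)/(6·3)=-1/540, b=Δ0−h0·(2M0+M1)/6=7/20
seg 1: a=5, c=M1/2=-1/60, d=(M2−M1)/(6·2)=-23/120, b=Δ1−h1·(2M1+M2)/6=3/10
seg 2: a=4, c=M2/2=-7/6, d=(M3−M2)/(6·3)=77/270, b=Δ2−h2·(2M2+M3)/6=-31/15
seg 3: a=-5, c=M3/2=7/5, d=(M4−M3)/(6·2)=-7/30, b=Δ3−h3·(2M3+M4)/6=-41/30
t_q=3/4 → seg 0, τ=3/4; S=4+7/20·τ+0·τ²+-1/540·τ³=1091/256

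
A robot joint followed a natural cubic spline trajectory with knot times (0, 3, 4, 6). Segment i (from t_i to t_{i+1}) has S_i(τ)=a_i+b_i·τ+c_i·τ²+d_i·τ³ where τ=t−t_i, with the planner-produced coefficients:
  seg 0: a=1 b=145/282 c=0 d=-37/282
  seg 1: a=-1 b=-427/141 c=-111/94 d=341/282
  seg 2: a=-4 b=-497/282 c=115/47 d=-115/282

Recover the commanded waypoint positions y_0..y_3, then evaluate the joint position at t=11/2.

y_0 = S_0(0) = a_0 = 1
y_1 = S_1(0) = a_1 = -1
y_2 = S_2(0) = a_2 = -4
y_3 = S_2(2) = -1
t_q=11/2 is in segment 2 (τ=3/2); S_2(τ)=-1891/752

y_0=1 y_1=-1 y_2=-4 y_3=-1
S(11/2) = -1891/752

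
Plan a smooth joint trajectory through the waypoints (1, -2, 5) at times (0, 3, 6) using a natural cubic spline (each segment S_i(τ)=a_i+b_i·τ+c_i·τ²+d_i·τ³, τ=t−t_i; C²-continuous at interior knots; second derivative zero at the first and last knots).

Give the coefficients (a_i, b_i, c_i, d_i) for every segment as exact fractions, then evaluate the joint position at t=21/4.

Δ: Δ0=-1, Δ1=7/3
row 1: diag=12, rhs=20; c'=1/4, d'=5/3
back: M1=5/3
M: M0=0, M1=5/3, M2=0
seg 0: a=1, c=M0/2=0, d=(M1−M0)/(6·3)=5/54, b=Δ0−h0·(2M0+M1)/6=-11/6
seg 1: a=-2, c=M1/2=5/6, d=(M2−M1)/(6·3)=-5/54, b=Δ1−h1·(2M1+M2)/6=2/3
t_q=21/4 → seg 1, τ=9/4; S=-2+2/3·τ+5/6·τ²+-5/54·τ³=341/128

  seg 0: a=1 b=-11/6 c=0 d=5/54
  seg 1: a=-2 b=2/3 c=5/6 d=-5/54
S(21/4) = 341/128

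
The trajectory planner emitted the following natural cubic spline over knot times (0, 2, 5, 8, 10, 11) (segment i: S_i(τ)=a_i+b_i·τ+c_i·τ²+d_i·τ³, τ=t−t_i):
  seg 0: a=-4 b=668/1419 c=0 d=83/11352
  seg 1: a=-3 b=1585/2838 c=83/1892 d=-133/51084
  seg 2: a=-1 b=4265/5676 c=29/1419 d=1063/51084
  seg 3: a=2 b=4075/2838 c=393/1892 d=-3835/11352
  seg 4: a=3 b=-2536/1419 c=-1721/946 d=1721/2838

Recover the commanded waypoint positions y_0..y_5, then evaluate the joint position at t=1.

y_0=-4 y_1=-3 y_2=-1 y_3=2 y_4=3 y_5=0
S(1) = -13327/3784

y_0 = S_0(0) = a_0 = -4
y_1 = S_1(0) = a_1 = -3
y_2 = S_2(0) = a_2 = -1
y_3 = S_3(0) = a_3 = 2
y_4 = S_4(0) = a_4 = 3
y_5 = S_4(1) = 0
t_q=1 is in segment 0 (τ=1); S_0(τ)=-13327/3784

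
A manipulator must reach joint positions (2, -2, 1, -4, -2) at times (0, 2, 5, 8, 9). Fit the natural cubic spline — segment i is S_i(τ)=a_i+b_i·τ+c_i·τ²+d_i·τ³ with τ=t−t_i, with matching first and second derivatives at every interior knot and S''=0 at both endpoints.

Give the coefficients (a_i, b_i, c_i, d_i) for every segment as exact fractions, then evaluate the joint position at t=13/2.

Δ: Δ0=-2, Δ1=1, Δ2=-5/3, Δ3=2
row 1: diag=10, rhs=18; c'=3/10, d'=9/5
row 2: denom=12−3·3/10=111/10; d'=(-16−3·9/5)/(111/10)=-214/111
row 3: denom=8−3·10/37=266/37; d'=(22−3·-214/111)/(266/37)=514/133
back: M3=514/133
back: M2=-214/111−10/37·514/133=-1186/399
back: M1=9/5−3/10·-1186/399=358/133
M: M0=0, M1=358/133, M2=-1186/399, M3=514/133, M4=0
seg 0: a=2, c=M0/2=0, d=(M1−M0)/(6·2)=179/798, b=Δ0−h0·(2M0+M1)/6=-1156/399
seg 1: a=-2, c=M1/2=179/133, d=(M2−M1)/(6·3)=-1130/3591, b=Δ1−h1·(2M1+M2)/6=-82/399
seg 2: a=1, c=M2/2=-593/399, d=(M3−M2)/(6·3)=1364/3591, b=Δ2−h2·(2M2+M3)/6=-250/399
seg 3: a=-4, c=M3/2=257/133, d=(M4−M3)/(6·1)=-257/399, b=Δ3−h3·(2M3+M4)/6=284/399
t_q=13/2 → seg 2, τ=3/2; S=1+-250/399·τ+-593/399·τ²+1364/3591·τ³=-1065/532

  seg 0: a=2 b=-1156/399 c=0 d=179/798
  seg 1: a=-2 b=-82/399 c=179/133 d=-1130/3591
  seg 2: a=1 b=-250/399 c=-593/399 d=1364/3591
  seg 3: a=-4 b=284/399 c=257/133 d=-257/399
S(13/2) = -1065/532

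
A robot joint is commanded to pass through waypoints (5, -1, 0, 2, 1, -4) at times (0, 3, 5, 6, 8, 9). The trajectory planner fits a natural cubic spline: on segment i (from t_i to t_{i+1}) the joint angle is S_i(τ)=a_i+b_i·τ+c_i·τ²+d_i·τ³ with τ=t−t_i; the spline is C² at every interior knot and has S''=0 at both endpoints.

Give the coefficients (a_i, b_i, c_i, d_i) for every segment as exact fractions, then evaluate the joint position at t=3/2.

Δ: Δ0=-2, Δ1=1/2, Δ2=2, Δ3=-1/2, Δ4=-5
row 1: diag=10, rhs=15; c'=1/5, d'=3/2
row 2: denom=6−2·1/5=28/5; d'=(9−2·3/2)/(28/5)=15/14
row 3: denom=6−1·5/28=163/28; d'=(-15−1·15/14)/(163/28)=-450/163
row 4: denom=6−2·56/163=866/163; d'=(-27−2·-450/163)/(866/163)=-3501/866
back: M4=-3501/866
back: M3=-450/163−56/163·-3501/866=-594/433
back: M2=15/14−5/28·-594/433=570/433
back: M1=3/2−1/5·570/433=1071/866
M: M0=0, M1=1071/866, M2=570/433, M3=-594/433, M4=-3501/866, M5=0
seg 0: a=5, c=M0/2=0, d=(M1−M0)/(6·3)=119/1732, b=Δ0−h0·(2M0+M1)/6=-4535/1732
seg 1: a=-1, c=M1/2=1071/1732, d=(M2−M1)/(6·2)=23/3464, b=Δ1−h1·(2M1+M2)/6=-661/866
seg 2: a=0, c=M2/2=285/433, d=(M3−M2)/(6·1)=-194/433, b=Δ2−h2·(2M2+M3)/6=775/433
seg 3: a=2, c=M3/2=-297/433, d=(M4−M3)/(6·2)=-771/3464, b=Δ3−h3·(2M3+M4)/6=763/433
seg 4: a=1, c=M4/2=-3501/1732, d=(M5−M4)/(6·1)=1167/1732, b=Δ4−h4·(2M4+M5)/6=-3163/866
t_q=3/2 → seg 0, τ=3/2; S=5+-4535/1732·τ+0·τ²+119/1732·τ³=18073/13856

  seg 0: a=5 b=-4535/1732 c=0 d=119/1732
  seg 1: a=-1 b=-661/866 c=1071/1732 d=23/3464
  seg 2: a=0 b=775/433 c=285/433 d=-194/433
  seg 3: a=2 b=763/433 c=-297/433 d=-771/3464
  seg 4: a=1 b=-3163/866 c=-3501/1732 d=1167/1732
S(3/2) = 18073/13856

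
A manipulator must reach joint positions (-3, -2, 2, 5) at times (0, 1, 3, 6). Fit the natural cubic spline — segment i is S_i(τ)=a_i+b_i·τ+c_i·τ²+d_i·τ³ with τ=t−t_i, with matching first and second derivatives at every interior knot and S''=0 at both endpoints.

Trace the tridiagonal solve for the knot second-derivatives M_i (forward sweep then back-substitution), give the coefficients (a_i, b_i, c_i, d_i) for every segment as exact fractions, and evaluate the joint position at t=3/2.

  seg 0: a=-3 b=11/14 c=0 d=3/14
  seg 1: a=-2 b=10/7 c=9/14 d=-5/28
  seg 2: a=2 b=13/7 c=-3/7 d=1/21
S(3/2) = -257/224

Δ: Δ0=1, Δ1=2, Δ2=1
row 1: diag=6, rhs=6; c'=1/3, d'=1
row 2: denom=10−2·1/3=28/3; d'=(-6−2·1)/(28/3)=-6/7
back: M2=-6/7
back: M1=1−1/3·-6/7=9/7
M: M0=0, M1=9/7, M2=-6/7, M3=0
seg 0: a=-3, c=M0/2=0, d=(M1−M0)/(6·1)=3/14, b=Δ0−h0·(2M0+M1)/6=11/14
seg 1: a=-2, c=M1/2=9/14, d=(M2−M1)/(6·2)=-5/28, b=Δ1−h1·(2M1+M2)/6=10/7
seg 2: a=2, c=M2/2=-3/7, d=(M3−M2)/(6·3)=1/21, b=Δ2−h2·(2M2+M3)/6=13/7
t_q=3/2 → seg 1, τ=1/2; S=-2+10/7·τ+9/14·τ²+-5/28·τ³=-257/224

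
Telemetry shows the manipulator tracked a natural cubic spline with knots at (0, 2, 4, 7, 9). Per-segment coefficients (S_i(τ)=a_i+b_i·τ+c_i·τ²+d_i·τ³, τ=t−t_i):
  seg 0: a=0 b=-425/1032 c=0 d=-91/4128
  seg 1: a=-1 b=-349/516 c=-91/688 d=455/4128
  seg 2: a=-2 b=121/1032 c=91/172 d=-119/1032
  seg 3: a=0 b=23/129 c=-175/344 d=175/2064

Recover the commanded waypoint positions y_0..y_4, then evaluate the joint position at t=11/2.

y_0=0 y_1=-1 y_2=-2 y_3=0 y_4=-1
S(11/2) = -2815/2752

y_0 = S_0(0) = a_0 = 0
y_1 = S_1(0) = a_1 = -1
y_2 = S_2(0) = a_2 = -2
y_3 = S_3(0) = a_3 = 0
y_4 = S_3(2) = -1
t_q=11/2 is in segment 2 (τ=3/2); S_2(τ)=-2815/2752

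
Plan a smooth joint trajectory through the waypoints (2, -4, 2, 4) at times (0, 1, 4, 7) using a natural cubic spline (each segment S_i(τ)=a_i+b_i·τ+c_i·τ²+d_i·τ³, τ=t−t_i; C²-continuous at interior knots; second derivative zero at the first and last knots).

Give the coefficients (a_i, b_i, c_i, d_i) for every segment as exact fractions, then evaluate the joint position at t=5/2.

Δ: Δ0=-6, Δ1=2, Δ2=2/3
row 1: diag=8, rhs=48; c'=3/8, d'=6
row 2: denom=12−3·3/8=87/8; d'=(-8−3·6)/(87/8)=-208/87
back: M2=-208/87
back: M1=6−3/8·-208/87=200/29
M: M0=0, M1=200/29, M2=-208/87, M3=0
seg 0: a=2, c=M0/2=0, d=(M1−M0)/(6·1)=100/87, b=Δ0−h0·(2M0+M1)/6=-622/87
seg 1: a=-4, c=M1/2=100/29, d=(M2−M1)/(6·3)=-404/783, b=Δ1−h1·(2M1+M2)/6=-322/87
seg 2: a=2, c=M2/2=-104/87, d=(M3−M2)/(6·3)=104/783, b=Δ2−h2·(2M2+M3)/6=266/87
t_q=5/2 → seg 1, τ=3/2; S=-4+-322/87·τ+100/29·τ²+-404/783·τ³=-205/58

  seg 0: a=2 b=-622/87 c=0 d=100/87
  seg 1: a=-4 b=-322/87 c=100/29 d=-404/783
  seg 2: a=2 b=266/87 c=-104/87 d=104/783
S(5/2) = -205/58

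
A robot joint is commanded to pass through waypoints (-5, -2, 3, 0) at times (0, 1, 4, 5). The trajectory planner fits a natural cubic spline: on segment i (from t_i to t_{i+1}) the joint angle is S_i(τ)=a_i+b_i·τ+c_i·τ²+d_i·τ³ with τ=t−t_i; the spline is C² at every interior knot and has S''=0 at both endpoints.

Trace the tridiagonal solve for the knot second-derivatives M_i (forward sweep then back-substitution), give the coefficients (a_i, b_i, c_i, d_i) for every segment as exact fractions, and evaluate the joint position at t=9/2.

Δ: Δ0=3, Δ1=5/3, Δ2=-3
row 1: diag=8, rhs=-8; c'=3/8, d'=-1
row 2: denom=8−3·3/8=55/8; d'=(-28−3·-1)/(55/8)=-40/11
back: M2=-40/11
back: M1=-1−3/8·-40/11=4/11
M: M0=0, M1=4/11, M2=-40/11, M3=0
seg 0: a=-5, c=M0/2=0, d=(M1−M0)/(6·1)=2/33, b=Δ0−h0·(2M0+M1)/6=97/33
seg 1: a=-2, c=M1/2=2/11, d=(M2−M1)/(6·3)=-2/9, b=Δ1−h1·(2M1+M2)/6=103/33
seg 2: a=3, c=M2/2=-20/11, d=(M3−M2)/(6·1)=20/33, b=Δ2−h2·(2M2+M3)/6=-59/33
t_q=9/2 → seg 2, τ=1/2; S=3+-59/33·τ+-20/11·τ²+20/33·τ³=19/11

  seg 0: a=-5 b=97/33 c=0 d=2/33
  seg 1: a=-2 b=103/33 c=2/11 d=-2/9
  seg 2: a=3 b=-59/33 c=-20/11 d=20/33
S(9/2) = 19/11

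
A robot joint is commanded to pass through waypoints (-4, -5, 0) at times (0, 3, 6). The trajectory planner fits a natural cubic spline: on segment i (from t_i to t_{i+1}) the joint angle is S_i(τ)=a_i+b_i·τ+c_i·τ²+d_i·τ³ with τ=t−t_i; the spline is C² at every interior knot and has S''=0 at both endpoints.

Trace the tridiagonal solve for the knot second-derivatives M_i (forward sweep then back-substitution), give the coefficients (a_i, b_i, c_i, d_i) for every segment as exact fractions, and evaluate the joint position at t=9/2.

Δ: Δ0=-1/3, Δ1=5/3
row 1: diag=12, rhs=12; c'=1/4, d'=1
back: M1=1
M: M0=0, M1=1, M2=0
seg 0: a=-4, c=M0/2=0, d=(M1−M0)/(6·3)=1/18, b=Δ0−h0·(2M0+M1)/6=-5/6
seg 1: a=-5, c=M1/2=1/2, d=(M2−M1)/(6·3)=-1/18, b=Δ1−h1·(2M1+M2)/6=2/3
t_q=9/2 → seg 1, τ=3/2; S=-5+2/3·τ+1/2·τ²+-1/18·τ³=-49/16

  seg 0: a=-4 b=-5/6 c=0 d=1/18
  seg 1: a=-5 b=2/3 c=1/2 d=-1/18
S(9/2) = -49/16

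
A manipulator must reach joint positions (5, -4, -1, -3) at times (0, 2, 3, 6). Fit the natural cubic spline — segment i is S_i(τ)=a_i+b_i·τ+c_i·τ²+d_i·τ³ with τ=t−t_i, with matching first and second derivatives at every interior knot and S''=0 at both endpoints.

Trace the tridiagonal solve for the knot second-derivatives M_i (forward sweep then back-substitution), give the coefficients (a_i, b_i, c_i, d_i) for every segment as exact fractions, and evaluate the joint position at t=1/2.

  seg 0: a=5 b=-2033/282 c=0 d=191/282
  seg 1: a=-4 b=259/282 c=191/47 d=-559/282
  seg 2: a=-1 b=437/141 c=-177/94 d=59/282
S(1/2) = 1113/752

Δ: Δ0=-9/2, Δ1=3, Δ2=-2/3
row 1: diag=6, rhs=45; c'=1/6, d'=15/2
row 2: denom=8−1·1/6=47/6; d'=(-22−1·15/2)/(47/6)=-177/47
back: M2=-177/47
back: M1=15/2−1/6·-177/47=382/47
M: M0=0, M1=382/47, M2=-177/47, M3=0
seg 0: a=5, c=M0/2=0, d=(M1−M0)/(6·2)=191/282, b=Δ0−h0·(2M0+M1)/6=-2033/282
seg 1: a=-4, c=M1/2=191/47, d=(M2−M1)/(6·1)=-559/282, b=Δ1−h1·(2M1+M2)/6=259/282
seg 2: a=-1, c=M2/2=-177/94, d=(M3−M2)/(6·3)=59/282, b=Δ2−h2·(2M2+M3)/6=437/141
t_q=1/2 → seg 0, τ=1/2; S=5+-2033/282·τ+0·τ²+191/282·τ³=1113/752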